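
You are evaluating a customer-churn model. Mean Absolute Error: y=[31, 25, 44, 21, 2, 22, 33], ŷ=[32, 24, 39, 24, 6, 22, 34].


Absolute errors: |31-32|=1, |25-24|=1, |44-39|=5, |21-24|=3, |2-6|=4, |22-22|=0, |33-34|=1
Sum = 15
MAE = 15/7 = 15/7

15/7


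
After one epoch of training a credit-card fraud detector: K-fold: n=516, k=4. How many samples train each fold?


Fold size = 516/4 = 129
Training per fold = 516 - 129 = 387

387


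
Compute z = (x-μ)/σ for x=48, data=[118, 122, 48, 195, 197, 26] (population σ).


μ = 117.6667, σ = 65.2551
z = (48 - 117.6667)/65.2551 = -1.0676

-1.0676


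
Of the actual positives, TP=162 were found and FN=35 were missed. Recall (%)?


Recall = TP/(TP+FN)
= 162/(162+35)
= 162/197 = 82.23%

82.23%


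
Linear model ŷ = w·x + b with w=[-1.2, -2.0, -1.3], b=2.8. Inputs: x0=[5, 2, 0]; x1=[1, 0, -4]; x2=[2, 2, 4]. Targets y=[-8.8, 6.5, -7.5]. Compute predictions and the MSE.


ŷ0 = (-1.2)·(5) + (-2.0)·(2) + (-1.3)·(0) + 2.8 = -7.2
ŷ1 = (-1.2)·(1) + (-2.0)·(0) + (-1.3)·(-4) + 2.8 = 6.8
ŷ2 = (-1.2)·(2) + (-2.0)·(2) + (-1.3)·(4) + 2.8 = -8.8
errors² = [2.56, 0.09, 1.69]
MSE = 4.3400/3 = 1.4467

1.4467


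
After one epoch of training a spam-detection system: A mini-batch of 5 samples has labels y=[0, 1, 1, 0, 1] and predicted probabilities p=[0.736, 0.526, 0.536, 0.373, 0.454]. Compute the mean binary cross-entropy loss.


L[0] = -ln(1-0.736) = -ln(0.264) = 1.3318
L[1] = -ln(0.526) = 0.6425
L[2] = -ln(0.536) = 0.6236
L[3] = -ln(1-0.373) = -ln(0.627) = 0.4668
L[4] = -ln(0.454) = 0.7897
mean = (1.3318 + 0.6425 + 0.6236 + 0.4668 + 0.7897)/5 = 0.7709

0.7709


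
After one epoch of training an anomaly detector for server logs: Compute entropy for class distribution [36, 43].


Probabilities: [36/79, 43/79] ≈ [0.4557, 0.5443]
H = -((36/79)·log₂(36/79) + (43/79)·log₂(43/79))
  = 0.9943 bits

0.9943 bits


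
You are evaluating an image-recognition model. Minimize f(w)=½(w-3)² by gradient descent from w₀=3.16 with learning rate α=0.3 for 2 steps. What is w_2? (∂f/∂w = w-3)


step 1: grad = 3.16-3 = 0.16; w = 3.16 - 0.3·(0.16) = 3.112
step 2: grad = 3.112-3 = 0.112; w = 3.112 - 0.3·(0.112) = 3.0784

3.0784


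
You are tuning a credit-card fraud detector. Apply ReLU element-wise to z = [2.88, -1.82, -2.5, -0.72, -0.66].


ReLU(2.88) = max(0, 2.88) = 2.88
ReLU(-1.82) = max(0, -1.82) = 0.0
ReLU(-2.5) = max(0, -2.5) = 0.0
ReLU(-0.72) = max(0, -0.72) = 0.0
ReLU(-0.66) = max(0, -0.66) = 0.0
result = [2.88, 0.0, 0.0, 0.0, 0.0]

[2.88, 0.0, 0.0, 0.0, 0.0]


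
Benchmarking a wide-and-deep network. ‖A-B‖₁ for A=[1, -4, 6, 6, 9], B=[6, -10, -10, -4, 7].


d = |1-6| + |-4+ 10| + |6+ 10| + |6+ 4| + |9-7|
  = 5 + 6 + 16 + 10 + 2
  = 39

39


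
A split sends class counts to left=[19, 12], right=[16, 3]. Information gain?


Parent = [35, 15], H_parent = 0.8813
H_left = 0.9629 (n=31), H_right = 0.6292 (n=19)
H_children = (31/50)·0.9629 + (19/50)·0.6292 = 0.8361
IG = 0.8813 - 0.8361 = 0.0452

0.0452


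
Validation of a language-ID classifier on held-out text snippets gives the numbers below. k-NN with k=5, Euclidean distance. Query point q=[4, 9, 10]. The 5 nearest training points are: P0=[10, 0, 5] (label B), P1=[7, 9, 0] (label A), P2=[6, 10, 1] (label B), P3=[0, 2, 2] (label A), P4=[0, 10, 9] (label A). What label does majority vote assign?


d(q,P0) = 11.9164  (label B)
d(q,P1) = 10.4403  (label A)
d(q,P2) = 9.2736  (label B)
d(q,P3) = 11.3578  (label A)
d(q,P4) = 4.2426  (label A)
Votes: A=3, B=2
Majority → A

A


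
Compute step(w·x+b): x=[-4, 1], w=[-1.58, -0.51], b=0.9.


z = (-4)·(-1.58) + (1)·(-0.51) + 0.9
  = 6.71
step(z) = 1 (z≥0)

1


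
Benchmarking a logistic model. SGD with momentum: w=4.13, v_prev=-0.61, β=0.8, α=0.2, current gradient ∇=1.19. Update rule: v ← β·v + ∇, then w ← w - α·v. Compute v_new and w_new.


v_new = 0.8·-0.61 + 1.19 = -0.488 + 1.19 = 0.702
w_new = 4.13 - 0.2·0.702 = 4.13 - 0.1404 = 3.9896

v_new=0.702, w_new=3.9896


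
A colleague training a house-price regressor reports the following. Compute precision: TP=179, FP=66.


Precision = TP/(TP+FP)
= 179/(179+66)
= 179/245 = 73.06%

73.06%


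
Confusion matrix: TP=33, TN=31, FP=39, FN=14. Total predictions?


Total = TP + TN + FP + FN
= 33 + 31 + 39 + 14
= 117
(Predicted positive: 72, predicted negative: 45)

117


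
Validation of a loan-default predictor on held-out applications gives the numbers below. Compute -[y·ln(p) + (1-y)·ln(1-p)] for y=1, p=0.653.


BCE = -[y·ln(p) + (1-y)·ln(1-p)]
= -1·ln(0.653) - 0
= -ln(0.653) = 0.4262

0.4262


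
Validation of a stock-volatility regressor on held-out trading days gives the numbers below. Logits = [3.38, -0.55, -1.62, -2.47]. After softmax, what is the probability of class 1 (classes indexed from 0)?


Exponentials: e^3.38=29.3708, e^-0.55=0.5769, e^-1.62=0.1979, e^-2.47=0.0846
Sum = 30.2302
Softmax = [0.9716, 0.0191, 0.0065, 0.0028]
p[1] = 0.5769/30.2302 = 0.0191

0.0191


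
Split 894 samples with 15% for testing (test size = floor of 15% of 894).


Test = ⌊894·15/100⌋ = 134
Train = 894 - 134 = 760

Train: 760, Test: 134


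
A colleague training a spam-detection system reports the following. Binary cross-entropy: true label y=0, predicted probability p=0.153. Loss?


BCE = -[y·ln(p) + (1-y)·ln(1-p)]
= -0 - 1·ln(1-0.153)
= -ln(0.847) = 0.1661

0.1661


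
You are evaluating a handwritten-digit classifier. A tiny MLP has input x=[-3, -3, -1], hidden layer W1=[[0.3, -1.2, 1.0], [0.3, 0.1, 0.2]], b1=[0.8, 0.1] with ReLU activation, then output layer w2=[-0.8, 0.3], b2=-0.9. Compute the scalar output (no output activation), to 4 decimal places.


z1[0] = (0.3)·(-3) + (-1.2)·(-3) + (1.0)·(-1) + 0.8 = 2.5
z1[1] = (0.3)·(-3) + (0.1)·(-3) + (0.2)·(-1) + 0.1 = -1.3
h = ReLU(z1) = [2.5, 0.0]
output = (-0.8)·(2.5) + (0.3)·(0.0) - 0.9 = -2.9

-2.9


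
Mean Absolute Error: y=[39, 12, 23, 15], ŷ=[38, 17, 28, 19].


Absolute errors: |39-38|=1, |12-17|=5, |23-28|=5, |15-19|=4
Sum = 15
MAE = 15/4 = 15/4

15/4


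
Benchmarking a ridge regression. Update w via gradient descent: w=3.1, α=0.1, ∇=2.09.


w_new = w - α·∇
= 3.1 - 0.1·2.09
= 3.1 - 0.209
= 2.891

2.891


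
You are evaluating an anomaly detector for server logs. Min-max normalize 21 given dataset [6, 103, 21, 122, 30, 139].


min=6, max=139
(21-6)/(139-6) = 15/133 = 0.1128

0.1128


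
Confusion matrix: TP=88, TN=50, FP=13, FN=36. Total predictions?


Total = TP + TN + FP + FN
= 88 + 50 + 13 + 36
= 187
(Predicted positive: 101, predicted negative: 86)

187


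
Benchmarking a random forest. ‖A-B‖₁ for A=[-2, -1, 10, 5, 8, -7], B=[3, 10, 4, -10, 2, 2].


d = |-2-3| + |-1-10| + |10-4| + |5+ 10| + |8-2| + |-7-2|
  = 5 + 11 + 6 + 15 + 6 + 9
  = 52

52


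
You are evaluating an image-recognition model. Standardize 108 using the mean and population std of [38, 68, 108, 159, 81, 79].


μ = 88.8333, σ = 37.5651
z = (108 - 88.8333)/37.5651 = 0.5102

0.5102


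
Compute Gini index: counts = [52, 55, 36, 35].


Probabilities: [52/178, 55/178, 36/178, 35/178] ≈ [0.2921, 0.309, 0.2022, 0.1966]
Σpᵢ² = (2704 + 3025 + 1296 + 1225)/178² = 8250/31684
Gini = 1 - Σpᵢ² = 1 - 8250/31684 = 0.7396

0.7396


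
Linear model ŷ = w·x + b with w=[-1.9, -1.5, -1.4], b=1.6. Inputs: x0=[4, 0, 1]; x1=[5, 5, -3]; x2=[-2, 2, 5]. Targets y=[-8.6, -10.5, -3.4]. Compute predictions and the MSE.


ŷ0 = (-1.9)·(4) + (-1.5)·(0) + (-1.4)·(1) + 1.6 = -7.4
ŷ1 = (-1.9)·(5) + (-1.5)·(5) + (-1.4)·(-3) + 1.6 = -11.2
ŷ2 = (-1.9)·(-2) + (-1.5)·(2) + (-1.4)·(5) + 1.6 = -4.6
errors² = [1.44, 0.49, 1.44]
MSE = 3.3700/3 = 1.1233

1.1233


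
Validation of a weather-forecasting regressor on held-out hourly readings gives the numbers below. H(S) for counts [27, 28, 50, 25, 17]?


Probabilities: [27/147, 28/147, 50/147, 25/147, 17/147] ≈ [0.1837, 0.1905, 0.3401, 0.1701, 0.1156]
H = -((27/147)·log₂(27/147) + (28/147)·log₂(28/147) + (50/147)·log₂(50/147) + (25/147)·log₂(25/147) + (17/147)·log₂(17/147))
  = 2.2285 bits

2.2285 bits


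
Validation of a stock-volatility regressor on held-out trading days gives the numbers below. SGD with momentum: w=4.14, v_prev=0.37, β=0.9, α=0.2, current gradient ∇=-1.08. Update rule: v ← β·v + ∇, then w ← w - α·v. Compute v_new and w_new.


v_new = 0.9·0.37 - 1.08 = 0.333 - 1.08 = -0.747
w_new = 4.14 - 0.2·-0.747 = 4.14 + 0.1494 = 4.2894

v_new=-0.747, w_new=4.2894


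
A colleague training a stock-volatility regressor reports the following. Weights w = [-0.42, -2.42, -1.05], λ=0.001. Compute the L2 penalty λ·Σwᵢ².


‖w‖₂² = (-0.42)² + (-2.42)² + (-1.05)²
     = 0.1764 + 5.8564 + 1.1025
     = 7.1353
λ·‖w‖₂² = 0.001·7.1353 = 0.007135

0.007135


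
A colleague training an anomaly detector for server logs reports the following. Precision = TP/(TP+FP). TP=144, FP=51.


Precision = TP/(TP+FP)
= 144/(144+51)
= 144/195 = 73.85%

73.85%


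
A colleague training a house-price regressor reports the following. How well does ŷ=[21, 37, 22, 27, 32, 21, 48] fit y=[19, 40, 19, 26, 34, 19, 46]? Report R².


ȳ = 29
SS_res = Σ(y-ŷ)² = 35
SS_tot = Σ(y-ȳ)² = 744
R² = 1 - SS_res/SS_tot = 1 - 0.047 = 0.953

0.953


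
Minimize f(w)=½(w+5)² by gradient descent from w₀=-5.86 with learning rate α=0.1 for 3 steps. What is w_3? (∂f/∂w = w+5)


step 1: grad = -5.86+5 = -0.86; w = -5.86 - 0.1·(-0.86) = -5.774
step 2: grad = -5.774+5 = -0.774; w = -5.774 - 0.1·(-0.774) = -5.6966
step 3: grad = -5.6966+5 = -0.6966; w = -5.6966 - 0.1·(-0.6966) = -5.62694

-5.62694


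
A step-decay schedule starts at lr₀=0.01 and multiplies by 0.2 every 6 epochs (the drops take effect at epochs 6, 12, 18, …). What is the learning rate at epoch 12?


n_drops = ⌊12/6⌋ = 2
lr = 0.01·0.2^2 = 0.01·0.04 = 0.0004

0.0004


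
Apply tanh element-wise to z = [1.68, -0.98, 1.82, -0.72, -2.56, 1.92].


tanh(1.68) = 0.9329
tanh(-0.98) = -0.7531
tanh(1.82) = 0.9488
tanh(-0.72) = -0.6169
tanh(-2.56) = -0.9881
tanh(1.92) = 0.9579
result = [0.9329, -0.7531, 0.9488, -0.6169, -0.9881, 0.9579]

[0.9329, -0.7531, 0.9488, -0.6169, -0.9881, 0.9579]


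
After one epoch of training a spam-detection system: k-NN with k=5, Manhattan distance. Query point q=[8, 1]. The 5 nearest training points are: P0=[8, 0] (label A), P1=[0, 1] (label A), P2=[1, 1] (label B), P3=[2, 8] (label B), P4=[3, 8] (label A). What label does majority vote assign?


d(q,P0) = 1  (label A)
d(q,P1) = 8  (label A)
d(q,P2) = 7  (label B)
d(q,P3) = 13  (label B)
d(q,P4) = 12  (label A)
Votes: A=3, B=2
Majority → A

A


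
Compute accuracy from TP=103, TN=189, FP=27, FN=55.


Accuracy = (TP+TN)/(TP+TN+FP+FN)
= (103+189)/(374)
= 292/374 = 78.07%

78.07%


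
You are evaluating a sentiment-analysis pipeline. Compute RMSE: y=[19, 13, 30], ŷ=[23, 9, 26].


MSE = 48/3 = 16
RMSE = √(48/3) = 4.0

4.0


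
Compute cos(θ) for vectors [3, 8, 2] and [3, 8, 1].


A·B = 3·3 + 8·8 + 2·1 = 75
‖A‖ = √77 = 8.775, ‖B‖ = √74 = 8.6023
cos = 75/(√77·√74) = 75/√5698 = 0.9936

0.9936


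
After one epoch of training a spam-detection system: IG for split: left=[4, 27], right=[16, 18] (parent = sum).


Parent = [20, 45], H_parent = 0.8905
H_left = 0.5548 (n=31), H_right = 0.9975 (n=34)
H_children = (31/65)·0.5548 + (34/65)·0.9975 = 0.7864
IG = 0.8905 - 0.7864 = 0.1041

0.1041


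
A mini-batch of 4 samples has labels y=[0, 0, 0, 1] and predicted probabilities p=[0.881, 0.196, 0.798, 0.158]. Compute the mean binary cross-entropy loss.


L[0] = -ln(1-0.881) = -ln(0.119) = 2.1286
L[1] = -ln(1-0.196) = -ln(0.804) = 0.2182
L[2] = -ln(1-0.798) = -ln(0.202) = 1.5995
L[3] = -ln(0.158) = 1.8452
mean = (2.1286 + 0.2182 + 1.5995 + 1.8452)/4 = 1.4479

1.4479


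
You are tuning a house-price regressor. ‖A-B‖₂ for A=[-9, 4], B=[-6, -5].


d = √((-9+ 6)² + (4+ 5)²)
  = √(9 + 81)
  = √90 = 9.4868

9.4868


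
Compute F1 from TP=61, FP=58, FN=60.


Precision = 61/119 = 0.5126
Recall = 61/121 = 0.5041
F1 = 2·P·R/(P+R) = 2·TP/(2·TP+FP+FN) = 122/(122+58+60) = 122/240 = 0.5083

0.5083


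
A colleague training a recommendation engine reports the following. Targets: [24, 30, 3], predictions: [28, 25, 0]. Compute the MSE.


Squared errors: (24-28)²=16, (30-25)²=25, (3-0)²=9
Sum = 50
MSE = 50/3 = 50/3

50/3


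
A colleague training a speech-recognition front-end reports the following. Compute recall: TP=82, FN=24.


Recall = TP/(TP+FN)
= 82/(82+24)
= 82/106 = 77.36%

77.36%


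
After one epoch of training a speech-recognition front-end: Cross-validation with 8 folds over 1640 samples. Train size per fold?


Fold size = 1640/8 = 205
Training per fold = 1640 - 205 = 1435

1435


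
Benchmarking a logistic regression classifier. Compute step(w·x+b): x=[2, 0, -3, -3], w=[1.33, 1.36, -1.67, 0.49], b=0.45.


z = (2)·(1.33) + (0)·(1.36) + (-3)·(-1.67) + (-3)·(0.49) + 0.45
  = 6.65
step(z) = 1 (z≥0)

1


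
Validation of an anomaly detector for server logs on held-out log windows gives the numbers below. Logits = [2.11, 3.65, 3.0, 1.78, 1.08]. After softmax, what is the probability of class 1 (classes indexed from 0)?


Exponentials: e^2.11=8.2482, e^3.65=38.4747, e^3.0=20.0855, e^1.78=5.9299, e^1.08=2.9447
Sum = 75.683
Softmax = [0.109, 0.5084, 0.2654, 0.0784, 0.0389]
p[1] = 38.4747/75.683 = 0.5084

0.5084


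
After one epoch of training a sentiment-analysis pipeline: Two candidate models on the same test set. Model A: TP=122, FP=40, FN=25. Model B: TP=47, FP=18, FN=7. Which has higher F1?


Model A: P=122/162=0.7531, R=122/147=0.8299, F1=2PR/(P+R)=2TP/(2TP+FP+FN)=244/309=0.7896
Model B: P=47/65=0.7231, R=47/54=0.8704, F1=2PR/(P+R)=2TP/(2TP+FP+FN)=94/119=0.7899
0.7896 < 0.7899 → Model B

Model B


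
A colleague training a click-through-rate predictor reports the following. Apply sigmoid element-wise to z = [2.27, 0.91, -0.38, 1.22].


σ(2.27) = 1/(1+e^-2.27) = 0.9064
σ(0.91) = 1/(1+e^-0.91) = 0.713
σ(-0.38) = 1/(1+e^0.38) = 0.4061
σ(1.22) = 1/(1+e^-1.22) = 0.7721
result = [0.9064, 0.713, 0.4061, 0.7721]

[0.9064, 0.713, 0.4061, 0.7721]


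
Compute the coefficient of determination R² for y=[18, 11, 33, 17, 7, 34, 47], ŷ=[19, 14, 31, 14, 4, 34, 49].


ȳ = 23.8571
SS_res = Σ(y-ŷ)² = 36
SS_tot = Σ(y-ȳ)² = 1252.86
R² = 1 - SS_res/SS_tot = 1 - 0.0287 = 0.9713

0.9713


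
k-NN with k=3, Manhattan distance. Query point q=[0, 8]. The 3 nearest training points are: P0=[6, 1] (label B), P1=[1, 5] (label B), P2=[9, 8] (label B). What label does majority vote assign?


d(q,P0) = 13  (label B)
d(q,P1) = 4  (label B)
d(q,P2) = 9  (label B)
Votes: A=0, B=3
Majority → B

B


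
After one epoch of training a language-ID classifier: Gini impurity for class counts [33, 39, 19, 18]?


Probabilities: [33/109, 39/109, 19/109, 18/109] ≈ [0.3028, 0.3578, 0.1743, 0.1651]
Σpᵢ² = (1089 + 1521 + 361 + 324)/109² = 3295/11881
Gini = 1 - Σpᵢ² = 1 - 3295/11881 = 0.7227

0.7227


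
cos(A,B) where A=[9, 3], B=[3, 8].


A·B = 9·3 + 3·8 = 51
‖A‖ = √90 = 9.4868, ‖B‖ = √73 = 8.544
cos = 51/(√90·√73) = 51/√6570 = 0.6292

0.6292


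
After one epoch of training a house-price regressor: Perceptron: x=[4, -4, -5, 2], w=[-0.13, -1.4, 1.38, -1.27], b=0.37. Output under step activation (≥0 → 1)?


z = (4)·(-0.13) + (-4)·(-1.4) + (-5)·(1.38) + (2)·(-1.27) + 0.37
  = -3.99
step(z) = 0 (z<0)

0


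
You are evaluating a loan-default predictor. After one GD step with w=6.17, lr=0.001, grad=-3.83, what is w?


w_new = w - α·∇
= 6.17 - 0.001·-3.83
= 6.17 + 0.00383
= 6.17383

6.17383


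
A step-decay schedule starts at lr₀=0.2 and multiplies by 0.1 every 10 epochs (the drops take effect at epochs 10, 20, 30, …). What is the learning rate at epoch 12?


n_drops = ⌊12/10⌋ = 1
lr = 0.2·0.1^1 = 0.2·0.1 = 0.02

0.02


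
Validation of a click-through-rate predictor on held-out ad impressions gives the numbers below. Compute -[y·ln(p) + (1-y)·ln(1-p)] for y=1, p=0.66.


BCE = -[y·ln(p) + (1-y)·ln(1-p)]
= -1·ln(0.66) - 0
= -ln(0.66) = 0.4155

0.4155


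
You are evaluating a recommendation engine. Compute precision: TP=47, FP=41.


Precision = TP/(TP+FP)
= 47/(47+41)
= 47/88 = 53.41%

53.41%


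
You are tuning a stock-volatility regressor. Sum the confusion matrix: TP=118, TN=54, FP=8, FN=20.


Total = TP + TN + FP + FN
= 118 + 54 + 8 + 20
= 200
(Predicted positive: 126, predicted negative: 74)

200


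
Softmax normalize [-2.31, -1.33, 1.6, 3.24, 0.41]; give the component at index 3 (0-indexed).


Exponentials: e^-2.31=0.0993, e^-1.33=0.2645, e^1.6=4.953, e^3.24=25.5337, e^0.41=1.5068
Sum = 32.3573
Softmax = [0.0031, 0.0082, 0.1531, 0.7891, 0.0466]
p[3] = 25.5337/32.3573 = 0.7891

0.7891


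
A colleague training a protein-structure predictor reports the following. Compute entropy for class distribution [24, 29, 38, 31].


Probabilities: [24/122, 29/122, 38/122, 31/122] ≈ [0.1967, 0.2377, 0.3115, 0.2541]
H = -((24/122)·log₂(24/122) + (29/122)·log₂(29/122) + (38/122)·log₂(38/122) + (31/122)·log₂(31/122))
  = 1.9806 bits

1.9806 bits


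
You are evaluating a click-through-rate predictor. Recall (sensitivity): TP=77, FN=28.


Recall = TP/(TP+FN)
= 77/(77+28)
= 77/105 = 73.33%

73.33%


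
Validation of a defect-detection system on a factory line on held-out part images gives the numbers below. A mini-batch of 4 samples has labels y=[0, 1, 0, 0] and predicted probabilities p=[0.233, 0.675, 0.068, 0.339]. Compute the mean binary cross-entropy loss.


L[0] = -ln(1-0.233) = -ln(0.767) = 0.2653
L[1] = -ln(0.675) = 0.393
L[2] = -ln(1-0.068) = -ln(0.932) = 0.0704
L[3] = -ln(1-0.339) = -ln(0.661) = 0.414
mean = (0.2653 + 0.393 + 0.0704 + 0.414)/4 = 0.2857

0.2857


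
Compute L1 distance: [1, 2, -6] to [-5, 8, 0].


d = |1+ 5| + |2-8| + |-6-0|
  = 6 + 6 + 6
  = 18

18


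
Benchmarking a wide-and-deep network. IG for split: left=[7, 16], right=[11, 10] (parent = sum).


Parent = [18, 26], H_parent = 0.976
H_left = 0.8865 (n=23), H_right = 0.9984 (n=21)
H_children = (23/44)·0.8865 + (21/44)·0.9984 = 0.9399
IG = 0.976 - 0.9399 = 0.0361

0.0361


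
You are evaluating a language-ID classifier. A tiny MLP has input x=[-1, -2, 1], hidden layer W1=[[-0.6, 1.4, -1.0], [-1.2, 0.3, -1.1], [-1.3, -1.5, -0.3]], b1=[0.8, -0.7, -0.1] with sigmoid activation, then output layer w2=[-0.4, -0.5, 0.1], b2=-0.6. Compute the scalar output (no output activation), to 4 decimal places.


z1[0] = (-0.6)·(-1) + (1.4)·(-2) + (-1.0)·(1) + 0.8 = -2.4
z1[1] = (-1.2)·(-1) + (0.3)·(-2) + (-1.1)·(1) - 0.7 = -1.2
z1[2] = (-1.3)·(-1) + (-1.5)·(-2) + (-0.3)·(1) - 0.1 = 3.9
h = sigmoid(z1) = [0.0832, 0.2315, 0.9802]
output = (-0.4)·(0.0832) + (-0.5)·(0.2315) + (0.1)·(0.9802) - 0.6 = -0.651

-0.651


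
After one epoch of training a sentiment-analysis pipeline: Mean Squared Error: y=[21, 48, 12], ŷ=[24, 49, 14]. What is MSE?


Squared errors: (21-24)²=9, (48-49)²=1, (12-14)²=4
Sum = 14
MSE = 14/3 = 14/3

14/3


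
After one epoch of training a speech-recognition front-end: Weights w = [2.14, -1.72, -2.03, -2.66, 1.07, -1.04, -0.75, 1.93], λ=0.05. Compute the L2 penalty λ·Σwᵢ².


‖w‖₂² = (2.14)² + (-1.72)² + (-2.03)² + (-2.66)² + (1.07)² + (-1.04)² + (-0.75)² + (1.93)²
     = 4.5796 + 2.9584 + 4.1209 + 7.0756 + 1.1449 + 1.0816 + 0.5625 + 3.7249
     = 25.2484
λ·‖w‖₂² = 0.05·25.2484 = 1.26242

1.26242


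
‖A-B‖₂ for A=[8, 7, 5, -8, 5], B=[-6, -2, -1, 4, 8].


d = √((8+ 6)² + (7+ 2)² + (5+ 1)² + (-8-4)² + (5-8)²)
  = √(196 + 81 + 36 + 144 + 9)
  = √466 = 21.587

21.587


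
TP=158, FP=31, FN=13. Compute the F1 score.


Precision = 158/189 = 0.836
Recall = 158/171 = 0.924
F1 = 2·P·R/(P+R) = 2·TP/(2·TP+FP+FN) = 316/(316+31+13) = 316/360 = 0.8778

0.8778


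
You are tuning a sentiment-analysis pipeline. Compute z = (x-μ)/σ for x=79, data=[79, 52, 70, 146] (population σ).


μ = 86.75, σ = 35.5624
z = (79 - 86.75)/35.5624 = -0.2179

-0.2179


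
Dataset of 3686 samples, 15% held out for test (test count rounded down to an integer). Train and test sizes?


Test = ⌊3686·15/100⌋ = 552
Train = 3686 - 552 = 3134

Train: 3134, Test: 552


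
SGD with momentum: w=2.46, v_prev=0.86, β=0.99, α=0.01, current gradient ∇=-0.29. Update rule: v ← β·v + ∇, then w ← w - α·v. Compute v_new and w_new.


v_new = 0.99·0.86 - 0.29 = 0.8514 - 0.29 = 0.5614
w_new = 2.46 - 0.01·0.5614 = 2.46 - 0.005614 = 2.454386

v_new=0.5614, w_new=2.454386


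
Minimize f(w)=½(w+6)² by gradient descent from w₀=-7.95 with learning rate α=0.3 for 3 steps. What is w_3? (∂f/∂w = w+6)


step 1: grad = -7.95+6 = -1.95; w = -7.95 - 0.3·(-1.95) = -7.365
step 2: grad = -7.365+6 = -1.365; w = -7.365 - 0.3·(-1.365) = -6.9555
step 3: grad = -6.9555+6 = -0.9555; w = -6.9555 - 0.3·(-0.9555) = -6.66885

-6.66885


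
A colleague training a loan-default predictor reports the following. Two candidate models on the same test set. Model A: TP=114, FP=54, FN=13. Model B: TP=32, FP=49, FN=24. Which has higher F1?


Model A: P=114/168=0.6786, R=114/127=0.8976, F1=2PR/(P+R)=2TP/(2TP+FP+FN)=228/295=0.7729
Model B: P=32/81=0.3951, R=32/56=0.5714, F1=2PR/(P+R)=2TP/(2TP+FP+FN)=64/137=0.4672
0.7729 > 0.4672 → Model A

Model A


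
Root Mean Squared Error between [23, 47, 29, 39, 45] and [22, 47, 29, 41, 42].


MSE = 14/5 = 2.8
RMSE = √(14/5) = 1.6733

1.6733


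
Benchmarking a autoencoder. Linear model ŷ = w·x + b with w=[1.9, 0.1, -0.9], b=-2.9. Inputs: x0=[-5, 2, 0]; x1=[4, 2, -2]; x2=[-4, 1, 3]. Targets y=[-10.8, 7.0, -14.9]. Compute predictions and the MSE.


ŷ0 = (1.9)·(-5) + (0.1)·(2) + (-0.9)·(0) - 2.9 = -12.2
ŷ1 = (1.9)·(4) + (0.1)·(2) + (-0.9)·(-2) - 2.9 = 6.7
ŷ2 = (1.9)·(-4) + (0.1)·(1) + (-0.9)·(3) - 2.9 = -13.1
errors² = [1.96, 0.09, 3.24]
MSE = 5.2900/3 = 1.7633

1.7633


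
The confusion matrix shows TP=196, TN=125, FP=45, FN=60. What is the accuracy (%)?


Accuracy = (TP+TN)/(TP+TN+FP+FN)
= (196+125)/(426)
= 321/426 = 75.35%

75.35%


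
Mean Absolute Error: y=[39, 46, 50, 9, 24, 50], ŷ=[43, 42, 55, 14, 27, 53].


Absolute errors: |39-43|=4, |46-42|=4, |50-55|=5, |9-14|=5, |24-27|=3, |50-53|=3
Sum = 24
MAE = 24/6 = 4

4


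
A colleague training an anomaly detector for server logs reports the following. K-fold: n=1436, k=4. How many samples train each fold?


Fold size = 1436/4 = 359
Training per fold = 1436 - 359 = 1077

1077


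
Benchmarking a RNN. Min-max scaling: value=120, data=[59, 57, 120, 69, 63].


min=57, max=120
(120-57)/(120-57) = 63/63 = 1.0

1.0


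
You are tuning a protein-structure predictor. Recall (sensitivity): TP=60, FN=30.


Recall = TP/(TP+FN)
= 60/(60+30)
= 60/90 = 66.67%

66.67%


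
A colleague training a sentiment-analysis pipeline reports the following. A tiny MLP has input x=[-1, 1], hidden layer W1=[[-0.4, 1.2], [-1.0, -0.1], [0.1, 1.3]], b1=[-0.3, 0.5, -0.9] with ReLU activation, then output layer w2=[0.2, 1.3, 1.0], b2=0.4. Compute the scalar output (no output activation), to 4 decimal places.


z1[0] = (-0.4)·(-1) + (1.2)·(1) - 0.3 = 1.3
z1[1] = (-1.0)·(-1) + (-0.1)·(1) + 0.5 = 1.4
z1[2] = (0.1)·(-1) + (1.3)·(1) - 0.9 = 0.3
h = ReLU(z1) = [1.3, 1.4, 0.3]
output = (0.2)·(1.3) + (1.3)·(1.4) + (1.0)·(0.3) + 0.4 = 2.78

2.78


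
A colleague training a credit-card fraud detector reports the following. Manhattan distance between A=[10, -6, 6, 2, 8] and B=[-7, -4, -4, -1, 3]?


d = |10+ 7| + |-6+ 4| + |6+ 4| + |2+ 1| + |8-3|
  = 17 + 2 + 10 + 3 + 5
  = 37

37


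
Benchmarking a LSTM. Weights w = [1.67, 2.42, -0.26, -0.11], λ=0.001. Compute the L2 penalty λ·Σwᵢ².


‖w‖₂² = (1.67)² + (2.42)² + (-0.26)² + (-0.11)²
     = 2.7889 + 5.8564 + 0.0676 + 0.0121
     = 8.725
λ·‖w‖₂² = 0.001·8.725 = 0.008725

0.008725


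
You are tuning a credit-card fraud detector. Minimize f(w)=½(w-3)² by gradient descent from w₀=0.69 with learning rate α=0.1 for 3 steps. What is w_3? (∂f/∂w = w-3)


step 1: grad = 0.69-3 = -2.31; w = 0.69 - 0.1·(-2.31) = 0.921
step 2: grad = 0.921-3 = -2.079; w = 0.921 - 0.1·(-2.079) = 1.1289
step 3: grad = 1.1289-3 = -1.8711; w = 1.1289 - 0.1·(-1.8711) = 1.31601

1.31601


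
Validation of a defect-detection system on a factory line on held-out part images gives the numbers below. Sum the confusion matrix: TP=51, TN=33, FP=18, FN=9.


Total = TP + TN + FP + FN
= 51 + 33 + 18 + 9
= 111
(Predicted positive: 69, predicted negative: 42)

111


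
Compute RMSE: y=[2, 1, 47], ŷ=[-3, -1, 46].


MSE = 30/3 = 10
RMSE = √(30/3) = 3.1623

3.1623


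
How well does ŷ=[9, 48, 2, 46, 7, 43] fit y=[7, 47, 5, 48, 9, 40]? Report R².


ȳ = 26
SS_res = Σ(y-ŷ)² = 31
SS_tot = Σ(y-ȳ)² = 2212
R² = 1 - SS_res/SS_tot = 1 - 0.014 = 0.986

0.986


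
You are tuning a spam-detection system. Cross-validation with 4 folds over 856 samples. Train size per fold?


Fold size = 856/4 = 214
Training per fold = 856 - 214 = 642

642


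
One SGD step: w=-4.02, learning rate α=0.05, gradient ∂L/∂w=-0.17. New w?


w_new = w - α·∇
= -4.02 - 0.05·-0.17
= -4.02 + 0.0085
= -4.0115

-4.0115


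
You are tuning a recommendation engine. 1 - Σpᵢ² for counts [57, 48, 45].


Probabilities: [57/150, 48/150, 45/150] ≈ [0.38, 0.32, 0.3]
Σpᵢ² = (3249 + 2304 + 2025)/150² = 7578/22500
Gini = 1 - Σpᵢ² = 1 - 7578/22500 = 0.6632

0.6632


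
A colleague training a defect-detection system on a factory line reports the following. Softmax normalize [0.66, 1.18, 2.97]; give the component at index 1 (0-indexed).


Exponentials: e^0.66=1.9348, e^1.18=3.2544, e^2.97=19.4919
Sum = 24.6811
Softmax = [0.0784, 0.1319, 0.7898]
p[1] = 3.2544/24.6811 = 0.1319

0.1319


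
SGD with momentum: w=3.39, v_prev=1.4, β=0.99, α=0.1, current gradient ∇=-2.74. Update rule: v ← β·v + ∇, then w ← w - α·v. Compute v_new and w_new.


v_new = 0.99·1.4 - 2.74 = 1.386 - 2.74 = -1.354
w_new = 3.39 - 0.1·-1.354 = 3.39 + 0.1354 = 3.5254

v_new=-1.354, w_new=3.5254


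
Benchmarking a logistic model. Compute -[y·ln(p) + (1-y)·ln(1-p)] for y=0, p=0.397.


BCE = -[y·ln(p) + (1-y)·ln(1-p)]
= -0 - 1·ln(1-0.397)
= -ln(0.603) = 0.5058

0.5058


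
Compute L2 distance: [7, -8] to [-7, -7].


d = √((7+ 7)² + (-8+ 7)²)
  = √(196 + 1)
  = √197 = 14.0357

14.0357


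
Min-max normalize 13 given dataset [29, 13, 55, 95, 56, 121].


min=13, max=121
(13-13)/(121-13) = 0/108 = 0.0

0.0


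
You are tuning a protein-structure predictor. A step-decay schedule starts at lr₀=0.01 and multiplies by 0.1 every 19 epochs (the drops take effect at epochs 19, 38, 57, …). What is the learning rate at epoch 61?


n_drops = ⌊61/19⌋ = 3
lr = 0.01·0.1^3 = 0.01·0.001 = 0.00001

0.00001


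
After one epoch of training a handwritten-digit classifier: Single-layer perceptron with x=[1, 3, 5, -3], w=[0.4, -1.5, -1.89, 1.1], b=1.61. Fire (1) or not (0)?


z = (1)·(0.4) + (3)·(-1.5) + (5)·(-1.89) + (-3)·(1.1) + 1.61
  = -15.24
step(z) = 0 (z<0)

0


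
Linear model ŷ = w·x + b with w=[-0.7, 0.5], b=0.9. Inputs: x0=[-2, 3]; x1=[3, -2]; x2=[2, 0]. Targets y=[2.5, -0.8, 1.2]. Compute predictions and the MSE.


ŷ0 = (-0.7)·(-2) + (0.5)·(3) + 0.9 = 3.8
ŷ1 = (-0.7)·(3) + (0.5)·(-2) + 0.9 = -2.2
ŷ2 = (-0.7)·(2) + (0.5)·(0) + 0.9 = -0.5
errors² = [1.69, 1.96, 2.89]
MSE = 6.5400/3 = 2.18

2.18


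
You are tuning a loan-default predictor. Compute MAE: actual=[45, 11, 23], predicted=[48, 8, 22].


Absolute errors: |45-48|=3, |11-8|=3, |23-22|=1
Sum = 7
MAE = 7/3 = 7/3

7/3


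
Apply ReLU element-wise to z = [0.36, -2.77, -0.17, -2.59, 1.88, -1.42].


ReLU(0.36) = max(0, 0.36) = 0.36
ReLU(-2.77) = max(0, -2.77) = 0.0
ReLU(-0.17) = max(0, -0.17) = 0.0
ReLU(-2.59) = max(0, -2.59) = 0.0
ReLU(1.88) = max(0, 1.88) = 1.88
ReLU(-1.42) = max(0, -1.42) = 0.0
result = [0.36, 0.0, 0.0, 0.0, 1.88, 0.0]

[0.36, 0.0, 0.0, 0.0, 1.88, 0.0]


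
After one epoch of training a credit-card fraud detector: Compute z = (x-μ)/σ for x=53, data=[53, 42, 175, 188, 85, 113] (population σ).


μ = 109.3333, σ = 55.996
z = (53 - 109.3333)/55.996 = -1.006

-1.006


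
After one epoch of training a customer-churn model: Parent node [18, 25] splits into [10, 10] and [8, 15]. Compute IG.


Parent = [18, 25], H_parent = 0.9808
H_left = 1 (n=20), H_right = 0.9321 (n=23)
H_children = (20/43)·1 + (23/43)·0.9321 = 0.9637
IG = 0.9808 - 0.9637 = 0.0171

0.0171


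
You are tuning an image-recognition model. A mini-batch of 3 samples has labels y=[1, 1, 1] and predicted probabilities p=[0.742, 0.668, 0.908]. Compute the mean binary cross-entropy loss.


L[0] = -ln(0.742) = 0.2984
L[1] = -ln(0.668) = 0.4035
L[2] = -ln(0.908) = 0.0965
mean = (0.2984 + 0.4035 + 0.0965)/3 = 0.2661

0.2661


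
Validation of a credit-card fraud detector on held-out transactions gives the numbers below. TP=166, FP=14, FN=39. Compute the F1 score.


Precision = 166/180 = 0.9222
Recall = 166/205 = 0.8098
F1 = 2·P·R/(P+R) = 2·TP/(2·TP+FP+FN) = 332/(332+14+39) = 332/385 = 0.8623

0.8623


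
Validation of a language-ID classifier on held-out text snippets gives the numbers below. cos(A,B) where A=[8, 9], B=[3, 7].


A·B = 8·3 + 9·7 = 87
‖A‖ = √145 = 12.0416, ‖B‖ = √58 = 7.6158
cos = 87/(√145·√58) = 87/√8410 = 0.9487

0.9487


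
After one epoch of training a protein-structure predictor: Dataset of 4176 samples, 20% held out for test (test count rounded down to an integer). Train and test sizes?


Test = ⌊4176·20/100⌋ = 835
Train = 4176 - 835 = 3341

Train: 3341, Test: 835


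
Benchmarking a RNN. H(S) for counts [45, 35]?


Probabilities: [45/80, 35/80] ≈ [0.5625, 0.4375]
H = -((45/80)·log₂(45/80) + (35/80)·log₂(35/80))
  = 0.9887 bits

0.9887 bits


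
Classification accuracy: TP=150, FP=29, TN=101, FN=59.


Accuracy = (TP+TN)/(TP+TN+FP+FN)
= (150+101)/(339)
= 251/339 = 74.04%

74.04%


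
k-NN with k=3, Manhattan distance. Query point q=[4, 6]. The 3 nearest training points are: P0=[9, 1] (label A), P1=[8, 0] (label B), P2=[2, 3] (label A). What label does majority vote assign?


d(q,P0) = 10  (label A)
d(q,P1) = 10  (label B)
d(q,P2) = 5  (label A)
Votes: A=2, B=1
Majority → A

A


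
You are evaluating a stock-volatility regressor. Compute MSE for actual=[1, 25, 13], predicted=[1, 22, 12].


Squared errors: (1-1)²=0, (25-22)²=9, (13-12)²=1
Sum = 10
MSE = 10/3 = 10/3

10/3


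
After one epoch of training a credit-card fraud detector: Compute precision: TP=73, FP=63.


Precision = TP/(TP+FP)
= 73/(73+63)
= 73/136 = 53.68%

53.68%


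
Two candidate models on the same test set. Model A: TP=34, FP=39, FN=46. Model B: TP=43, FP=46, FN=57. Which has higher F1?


Model A: P=34/73=0.4658, R=34/80=0.425, F1=2PR/(P+R)=2TP/(2TP+FP+FN)=68/153=0.4444
Model B: P=43/89=0.4831, R=43/100=0.43, F1=2PR/(P+R)=2TP/(2TP+FP+FN)=86/189=0.455
0.4444 < 0.455 → Model B

Model B


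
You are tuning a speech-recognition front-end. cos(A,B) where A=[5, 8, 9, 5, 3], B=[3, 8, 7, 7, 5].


A·B = 5·3 + 8·8 + 9·7 + 5·7 + 3·5 = 192
‖A‖ = √204 = 14.2829, ‖B‖ = √196 = 14
cos = 192/(√204·√196) = 192/√39984 = 0.9602

0.9602


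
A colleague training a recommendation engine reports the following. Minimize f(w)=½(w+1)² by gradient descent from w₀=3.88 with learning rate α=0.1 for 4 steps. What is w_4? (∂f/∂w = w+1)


step 1: grad = 3.88+1 = 4.88; w = 3.88 - 0.1·(4.88) = 3.392
step 2: grad = 3.392+1 = 4.392; w = 3.392 - 0.1·(4.392) = 2.9528
step 3: grad = 2.9528+1 = 3.9528; w = 2.9528 - 0.1·(3.9528) = 2.55752
step 4: grad = 2.55752+1 = 3.55752; w = 2.55752 - 0.1·(3.55752) = 2.201768

2.201768


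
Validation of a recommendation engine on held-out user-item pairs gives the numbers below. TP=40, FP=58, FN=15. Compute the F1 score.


Precision = 40/98 = 0.4082
Recall = 40/55 = 0.7273
F1 = 2·P·R/(P+R) = 2·TP/(2·TP+FP+FN) = 80/(80+58+15) = 80/153 = 0.5229

0.5229


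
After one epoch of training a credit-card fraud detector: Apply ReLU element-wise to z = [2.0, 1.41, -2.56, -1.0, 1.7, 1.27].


ReLU(2.0) = max(0, 2.0) = 2.0
ReLU(1.41) = max(0, 1.41) = 1.41
ReLU(-2.56) = max(0, -2.56) = 0.0
ReLU(-1.0) = max(0, -1.0) = 0.0
ReLU(1.7) = max(0, 1.7) = 1.7
ReLU(1.27) = max(0, 1.27) = 1.27
result = [2.0, 1.41, 0.0, 0.0, 1.7, 1.27]

[2.0, 1.41, 0.0, 0.0, 1.7, 1.27]


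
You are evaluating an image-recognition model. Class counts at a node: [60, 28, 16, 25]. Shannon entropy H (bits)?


Probabilities: [60/129, 28/129, 16/129, 25/129] ≈ [0.4651, 0.2171, 0.124, 0.1938]
H = -((60/129)·log₂(60/129) + (28/129)·log₂(28/129) + (16/129)·log₂(16/129) + (25/129)·log₂(25/129))
  = 1.8243 bits

1.8243 bits


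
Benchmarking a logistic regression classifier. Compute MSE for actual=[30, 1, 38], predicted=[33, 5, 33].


Squared errors: (30-33)²=9, (1-5)²=16, (38-33)²=25
Sum = 50
MSE = 50/3 = 50/3

50/3


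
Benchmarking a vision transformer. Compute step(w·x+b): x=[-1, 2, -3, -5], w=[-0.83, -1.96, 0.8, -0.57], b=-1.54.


z = (-1)·(-0.83) + (2)·(-1.96) + (-3)·(0.8) + (-5)·(-0.57) - 1.54
  = -4.18
step(z) = 0 (z<0)

0


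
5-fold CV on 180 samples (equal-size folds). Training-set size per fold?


Fold size = 180/5 = 36
Training per fold = 180 - 36 = 144

144


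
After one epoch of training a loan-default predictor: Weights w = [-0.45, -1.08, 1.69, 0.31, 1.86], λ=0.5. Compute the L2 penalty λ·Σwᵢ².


‖w‖₂² = (-0.45)² + (-1.08)² + (1.69)² + (0.31)² + (1.86)²
     = 0.2025 + 1.1664 + 2.8561 + 0.0961 + 3.4596
     = 7.7807
λ·‖w‖₂² = 0.5·7.7807 = 3.89035

3.89035


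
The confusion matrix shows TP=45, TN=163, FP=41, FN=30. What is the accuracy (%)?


Accuracy = (TP+TN)/(TP+TN+FP+FN)
= (45+163)/(279)
= 208/279 = 74.55%

74.55%


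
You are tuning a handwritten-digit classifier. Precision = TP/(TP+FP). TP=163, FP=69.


Precision = TP/(TP+FP)
= 163/(163+69)
= 163/232 = 70.26%

70.26%


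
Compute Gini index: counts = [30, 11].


Probabilities: [30/41, 11/41] ≈ [0.7317, 0.2683]
Σpᵢ² = (900 + 121)/41² = 1021/1681
Gini = 1 - Σpᵢ² = 1 - 1021/1681 = 0.3926

0.3926


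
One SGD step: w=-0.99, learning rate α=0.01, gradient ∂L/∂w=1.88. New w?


w_new = w - α·∇
= -0.99 - 0.01·1.88
= -0.99 - 0.0188
= -1.0088

-1.0088


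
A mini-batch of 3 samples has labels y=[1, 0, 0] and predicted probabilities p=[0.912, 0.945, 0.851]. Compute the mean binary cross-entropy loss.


L[0] = -ln(0.912) = 0.0921
L[1] = -ln(1-0.945) = -ln(0.055) = 2.9004
L[2] = -ln(1-0.851) = -ln(0.149) = 1.9038
mean = (0.0921 + 2.9004 + 1.9038)/3 = 1.6321

1.6321


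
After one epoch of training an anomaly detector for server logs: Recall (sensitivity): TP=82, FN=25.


Recall = TP/(TP+FN)
= 82/(82+25)
= 82/107 = 76.64%

76.64%


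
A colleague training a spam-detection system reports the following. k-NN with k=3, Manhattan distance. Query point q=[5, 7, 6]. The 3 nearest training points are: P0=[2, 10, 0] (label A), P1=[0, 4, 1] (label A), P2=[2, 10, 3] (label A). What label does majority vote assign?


d(q,P0) = 12  (label A)
d(q,P1) = 13  (label A)
d(q,P2) = 9  (label A)
Votes: A=3, B=0
Majority → A

A


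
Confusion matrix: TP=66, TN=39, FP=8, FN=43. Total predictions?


Total = TP + TN + FP + FN
= 66 + 39 + 8 + 43
= 156
(Predicted positive: 74, predicted negative: 82)

156


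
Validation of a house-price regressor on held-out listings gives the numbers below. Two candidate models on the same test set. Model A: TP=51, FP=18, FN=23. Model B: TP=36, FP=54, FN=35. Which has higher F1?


Model A: P=51/69=0.7391, R=51/74=0.6892, F1=2PR/(P+R)=2TP/(2TP+FP+FN)=102/143=0.7133
Model B: P=36/90=0.4, R=36/71=0.507, F1=2PR/(P+R)=2TP/(2TP+FP+FN)=72/161=0.4472
0.7133 > 0.4472 → Model A

Model A


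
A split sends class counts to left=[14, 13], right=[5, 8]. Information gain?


Parent = [19, 21], H_parent = 0.9982
H_left = 0.999 (n=27), H_right = 0.9612 (n=13)
H_children = (27/40)·0.999 + (13/40)·0.9612 = 0.9867
IG = 0.9982 - 0.9867 = 0.0115

0.0115


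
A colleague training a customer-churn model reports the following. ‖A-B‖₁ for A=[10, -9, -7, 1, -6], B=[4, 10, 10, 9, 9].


d = |10-4| + |-9-10| + |-7-10| + |1-9| + |-6-9|
  = 6 + 19 + 17 + 8 + 15
  = 65

65


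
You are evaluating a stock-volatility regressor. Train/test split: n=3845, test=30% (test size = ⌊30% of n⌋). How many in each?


Test = ⌊3845·30/100⌋ = 1153
Train = 3845 - 1153 = 2692

Train: 2692, Test: 1153


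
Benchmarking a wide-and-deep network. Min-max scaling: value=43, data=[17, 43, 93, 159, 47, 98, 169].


min=17, max=169
(43-17)/(169-17) = 26/152 = 0.1711

0.1711


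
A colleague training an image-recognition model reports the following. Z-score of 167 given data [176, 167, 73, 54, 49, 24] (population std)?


μ = 90.5, σ = 59.084
z = (167 - 90.5)/59.084 = 1.2948

1.2948


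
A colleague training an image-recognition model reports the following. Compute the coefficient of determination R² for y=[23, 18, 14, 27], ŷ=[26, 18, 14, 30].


ȳ = 20.5
SS_res = Σ(y-ŷ)² = 18
SS_tot = Σ(y-ȳ)² = 97
R² = 1 - SS_res/SS_tot = 1 - 0.1856 = 0.8144

0.8144


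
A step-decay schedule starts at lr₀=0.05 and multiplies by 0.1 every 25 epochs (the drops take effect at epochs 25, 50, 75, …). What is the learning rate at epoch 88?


n_drops = ⌊88/25⌋ = 3
lr = 0.05·0.1^3 = 0.05·0.001 = 0.00005

0.00005


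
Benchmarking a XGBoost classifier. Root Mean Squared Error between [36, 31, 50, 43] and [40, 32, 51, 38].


MSE = 43/4 = 10.75
RMSE = √(43/4) = 3.2787

3.2787


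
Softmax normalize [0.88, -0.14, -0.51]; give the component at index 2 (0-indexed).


Exponentials: e^0.88=2.4109, e^-0.14=0.8694, e^-0.51=0.6005
Sum = 3.8808
Softmax = [0.6212, 0.224, 0.1547]
p[2] = 0.6005/3.8808 = 0.1547

0.1547


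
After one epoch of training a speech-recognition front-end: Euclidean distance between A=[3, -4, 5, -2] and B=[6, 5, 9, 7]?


d = √((3-6)² + (-4-5)² + (5-9)² + (-2-7)²)
  = √(9 + 81 + 16 + 81)
  = √187 = 13.6748

13.6748


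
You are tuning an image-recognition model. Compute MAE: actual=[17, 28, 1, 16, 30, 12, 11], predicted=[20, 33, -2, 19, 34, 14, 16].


Absolute errors: |17-20|=3, |28-33|=5, |1+ 2|=3, |16-19|=3, |30-34|=4, |12-14|=2, |11-16|=5
Sum = 25
MAE = 25/7 = 25/7

25/7


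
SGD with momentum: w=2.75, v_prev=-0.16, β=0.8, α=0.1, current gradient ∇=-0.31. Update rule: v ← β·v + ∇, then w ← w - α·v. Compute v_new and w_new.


v_new = 0.8·-0.16 - 0.31 = -0.128 - 0.31 = -0.438
w_new = 2.75 - 0.1·-0.438 = 2.75 + 0.0438 = 2.7938

v_new=-0.438, w_new=2.7938


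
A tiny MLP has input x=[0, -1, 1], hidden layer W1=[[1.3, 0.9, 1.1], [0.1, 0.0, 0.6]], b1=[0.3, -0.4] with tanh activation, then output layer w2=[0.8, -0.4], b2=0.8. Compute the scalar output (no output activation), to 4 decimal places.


z1[0] = (1.3)·(0) + (0.9)·(-1) + (1.1)·(1) + 0.3 = 0.5
z1[1] = (0.1)·(0) + (0.0)·(-1) + (0.6)·(1) - 0.4 = 0.2
h = tanh(z1) = [0.4621, 0.1974]
output = (0.8)·(0.4621) + (-0.4)·(0.1974) + 0.8 = 1.0907

1.0907


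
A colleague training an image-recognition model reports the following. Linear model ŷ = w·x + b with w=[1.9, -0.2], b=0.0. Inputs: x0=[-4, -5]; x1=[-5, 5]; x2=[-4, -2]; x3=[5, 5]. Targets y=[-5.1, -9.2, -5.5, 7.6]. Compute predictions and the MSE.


ŷ0 = (1.9)·(-4) + (-0.2)·(-5) + 0.0 = -6.6
ŷ1 = (1.9)·(-5) + (-0.2)·(5) + 0.0 = -10.5
ŷ2 = (1.9)·(-4) + (-0.2)·(-2) + 0.0 = -7.2
ŷ3 = (1.9)·(5) + (-0.2)·(5) + 0.0 = 8.5
errors² = [2.25, 1.69, 2.89, 0.81]
MSE = 7.6400/4 = 1.91

1.91
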